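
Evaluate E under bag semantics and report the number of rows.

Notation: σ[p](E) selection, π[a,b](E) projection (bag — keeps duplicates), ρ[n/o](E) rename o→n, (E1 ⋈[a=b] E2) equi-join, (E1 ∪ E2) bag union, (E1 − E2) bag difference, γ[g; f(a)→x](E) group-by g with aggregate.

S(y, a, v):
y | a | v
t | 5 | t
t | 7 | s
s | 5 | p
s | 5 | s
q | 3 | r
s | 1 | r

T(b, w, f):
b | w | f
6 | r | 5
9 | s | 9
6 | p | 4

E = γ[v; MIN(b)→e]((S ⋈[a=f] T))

Per-node cardinality:
  S → 6
  T → 3
  (S ⋈[a=f] T) → 3
  γ[v; MIN(b)→e]((S ⋈[a=f] T)) → 3

|E| = 3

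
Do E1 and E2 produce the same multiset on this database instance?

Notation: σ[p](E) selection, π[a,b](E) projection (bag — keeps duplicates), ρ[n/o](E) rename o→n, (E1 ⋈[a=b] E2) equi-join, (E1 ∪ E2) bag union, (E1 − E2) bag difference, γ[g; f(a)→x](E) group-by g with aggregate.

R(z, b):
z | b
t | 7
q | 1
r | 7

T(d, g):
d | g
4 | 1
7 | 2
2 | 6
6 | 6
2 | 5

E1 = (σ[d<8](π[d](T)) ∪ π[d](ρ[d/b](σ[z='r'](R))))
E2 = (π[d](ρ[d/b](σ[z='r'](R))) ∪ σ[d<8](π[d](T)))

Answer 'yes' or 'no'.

E1 row counts bottom-up:
  T → 5
  π[d](T) → 5
  σ[d<8](π[d](T)) → 5
  R → 3
  σ[z='r'](R) → 1
  ρ[d/b](σ[z='r'](R)) → 1
  π[d](ρ[d/b](σ[z='r'](R))) → 1
  (σ[d<8](π[d](T)) ∪ π[d](ρ[d/b](σ[z='r'](R)))) → 6
E2 row counts bottom-up:
  R → 3
  σ[z='r'](R) → 1
  ρ[d/b](σ[z='r'](R)) → 1
  π[d](ρ[d/b](σ[z='r'](R))) → 1
  T → 5
  π[d](T) → 5
  σ[d<8](π[d](T)) → 5
  (π[d](ρ[d/b](σ[z='r'](R))) ∪ σ[d<8](π[d](T))) → 6

E1 and E2 produce the same multiset:
d
2
2
4
6
7
7

yes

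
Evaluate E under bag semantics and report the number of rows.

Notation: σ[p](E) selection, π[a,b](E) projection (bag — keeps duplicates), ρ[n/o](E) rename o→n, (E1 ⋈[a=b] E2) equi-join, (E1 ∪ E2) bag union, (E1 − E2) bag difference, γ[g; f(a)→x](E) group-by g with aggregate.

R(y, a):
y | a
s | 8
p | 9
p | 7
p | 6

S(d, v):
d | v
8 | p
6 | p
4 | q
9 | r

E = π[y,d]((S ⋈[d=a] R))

Row counts bottom-up:
  S → 4
  R → 4
  (S ⋈[d=a] R) → 3
  π[y,d]((S ⋈[d=a] R)) → 3

|E| = 3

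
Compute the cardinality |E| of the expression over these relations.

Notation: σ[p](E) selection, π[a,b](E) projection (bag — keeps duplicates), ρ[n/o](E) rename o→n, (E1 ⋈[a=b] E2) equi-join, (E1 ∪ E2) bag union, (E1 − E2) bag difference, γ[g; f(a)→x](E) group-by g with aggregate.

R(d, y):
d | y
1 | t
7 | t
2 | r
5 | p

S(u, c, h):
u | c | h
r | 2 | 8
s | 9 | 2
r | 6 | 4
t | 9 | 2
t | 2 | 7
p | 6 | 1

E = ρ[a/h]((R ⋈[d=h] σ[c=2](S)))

Subexpression sizes:
  R → 4
  S → 6
  σ[c=2](S) → 2
  (R ⋈[d=h] σ[c=2](S)) → 1
  ρ[a/h]((R ⋈[d=h] σ[c=2](S))) → 1

|E| = 1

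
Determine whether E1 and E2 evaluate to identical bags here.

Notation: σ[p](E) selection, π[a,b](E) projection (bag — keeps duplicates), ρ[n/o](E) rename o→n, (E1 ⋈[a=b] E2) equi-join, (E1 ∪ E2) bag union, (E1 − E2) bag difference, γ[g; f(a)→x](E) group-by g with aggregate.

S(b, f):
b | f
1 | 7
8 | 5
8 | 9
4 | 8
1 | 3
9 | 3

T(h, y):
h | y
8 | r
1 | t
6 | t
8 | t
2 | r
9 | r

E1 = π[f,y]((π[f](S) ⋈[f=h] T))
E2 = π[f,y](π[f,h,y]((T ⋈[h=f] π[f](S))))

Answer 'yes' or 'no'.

E1 subexpression sizes:
  S → 6
  π[f](S) → 6
  T → 6
  (π[f](S) ⋈[f=h] T) → 3
  π[f,y]((π[f](S) ⋈[f=h] T)) → 3
E2 subexpression sizes:
  T → 6
  S → 6
  π[f](S) → 6
  (T ⋈[h=f] π[f](S)) → 3
  π[f,h,y]((T ⋈[h=f] π[f](S))) → 3
  π[f,y](π[f,h,y]((T ⋈[h=f] π[f](S)))) → 3

E1 and E2 produce the same multiset:
f | y
8 | r
8 | t
9 | r

yes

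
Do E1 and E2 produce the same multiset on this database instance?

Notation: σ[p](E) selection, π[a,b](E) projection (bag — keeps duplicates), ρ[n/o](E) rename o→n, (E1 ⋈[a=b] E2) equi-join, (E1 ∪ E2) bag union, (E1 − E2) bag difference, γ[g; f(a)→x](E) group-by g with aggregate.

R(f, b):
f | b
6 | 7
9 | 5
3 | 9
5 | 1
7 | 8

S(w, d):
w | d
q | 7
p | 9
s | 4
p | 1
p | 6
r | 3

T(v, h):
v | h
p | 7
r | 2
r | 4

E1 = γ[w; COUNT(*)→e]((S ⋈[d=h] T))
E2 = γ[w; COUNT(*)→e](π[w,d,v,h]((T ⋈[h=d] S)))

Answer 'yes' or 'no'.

E1 stepwise |·|:
  S → 6
  T → 3
  (S ⋈[d=h] T) → 2
  γ[w; COUNT(*)→e]((S ⋈[d=h] T)) → 2
E2 stepwise |·|:
  T → 3
  S → 6
  (T ⋈[h=d] S) → 2
  π[w,d,v,h]((T ⋈[h=d] S)) → 2
  γ[w; COUNT(*)→e](π[w,d,v,h]((T ⋈[h=d] S))) → 2

E1 and E2 produce the same multiset:
w | e
q | 1
s | 1

yes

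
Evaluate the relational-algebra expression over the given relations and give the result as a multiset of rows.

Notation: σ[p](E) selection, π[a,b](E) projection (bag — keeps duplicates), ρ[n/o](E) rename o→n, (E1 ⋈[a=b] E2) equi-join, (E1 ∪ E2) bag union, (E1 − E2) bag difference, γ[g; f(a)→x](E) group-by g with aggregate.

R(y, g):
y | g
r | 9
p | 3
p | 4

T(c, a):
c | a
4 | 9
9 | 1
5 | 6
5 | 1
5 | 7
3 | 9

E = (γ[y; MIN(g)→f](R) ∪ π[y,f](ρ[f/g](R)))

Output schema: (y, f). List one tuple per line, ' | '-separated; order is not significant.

Subexpression sizes:
  R → 3
  γ[y; MIN(g)→f](R) → 2
  R → 3
  ρ[f/g](R) → 3
  π[y,f](ρ[f/g](R)) → 3
  (γ[y; MIN(g)→f](R) ∪ π[y,f](ρ[f/g](R))) → 5

== RESULT ==
y | f
p | 3
p | 3
p | 4
r | 9
r | 9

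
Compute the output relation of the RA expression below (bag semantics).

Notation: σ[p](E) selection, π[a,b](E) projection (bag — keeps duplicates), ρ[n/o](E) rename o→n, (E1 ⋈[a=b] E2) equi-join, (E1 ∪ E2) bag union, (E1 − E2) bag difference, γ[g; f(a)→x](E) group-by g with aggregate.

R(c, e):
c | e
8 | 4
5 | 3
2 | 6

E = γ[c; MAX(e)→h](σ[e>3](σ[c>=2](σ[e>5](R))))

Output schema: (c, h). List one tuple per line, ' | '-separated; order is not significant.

Per-node cardinality:
  R → 3
  σ[e>5](R) → 1
  σ[c>=2](σ[e>5](R)) → 1
  σ[e>3](σ[c>=2](σ[e>5](R))) → 1
  γ[c; MAX(e)→h](σ[e>3](σ[c>=2](σ[e>5](R)))) → 1

== RESULT ==
c | h
2 | 6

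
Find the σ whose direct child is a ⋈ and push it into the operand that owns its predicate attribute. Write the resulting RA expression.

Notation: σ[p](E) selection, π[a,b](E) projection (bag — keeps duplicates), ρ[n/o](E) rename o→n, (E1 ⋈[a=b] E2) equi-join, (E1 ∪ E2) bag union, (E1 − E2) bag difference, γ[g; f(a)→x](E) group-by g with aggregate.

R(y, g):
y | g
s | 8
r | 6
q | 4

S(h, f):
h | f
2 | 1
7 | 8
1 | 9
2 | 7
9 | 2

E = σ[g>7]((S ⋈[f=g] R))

σ filters on g, owned by the right side.
E' = (S ⋈[f=g] σ[g>7](R))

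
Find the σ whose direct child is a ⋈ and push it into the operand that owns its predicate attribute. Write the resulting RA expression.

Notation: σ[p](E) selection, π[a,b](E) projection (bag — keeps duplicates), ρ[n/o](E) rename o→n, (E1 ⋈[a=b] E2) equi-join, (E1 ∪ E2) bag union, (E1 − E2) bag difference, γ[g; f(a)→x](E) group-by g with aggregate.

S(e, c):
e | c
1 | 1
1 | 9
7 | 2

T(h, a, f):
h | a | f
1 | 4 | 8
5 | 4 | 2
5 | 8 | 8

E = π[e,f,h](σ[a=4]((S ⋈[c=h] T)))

σ filters on a, owned by the right side.
E' = π[e,f,h]((S ⋈[c=h] σ[a=4](T)))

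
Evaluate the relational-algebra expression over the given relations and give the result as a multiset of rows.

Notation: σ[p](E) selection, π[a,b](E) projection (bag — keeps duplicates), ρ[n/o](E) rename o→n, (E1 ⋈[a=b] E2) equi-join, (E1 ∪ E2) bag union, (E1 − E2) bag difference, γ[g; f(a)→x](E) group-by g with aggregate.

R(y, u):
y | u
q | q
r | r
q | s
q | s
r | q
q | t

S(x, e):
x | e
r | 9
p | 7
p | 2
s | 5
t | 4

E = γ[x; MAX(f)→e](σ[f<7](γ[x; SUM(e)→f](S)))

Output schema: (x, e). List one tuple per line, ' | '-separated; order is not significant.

Row counts bottom-up:
  S → 5
  γ[x; SUM(e)→f](S) → 4
  σ[f<7](γ[x; SUM(e)→f](S)) → 2
  γ[x; MAX(f)→e](σ[f<7](γ[x; SUM(e)→f](S))) → 2

== RESULT ==
x | e
s | 5
t | 4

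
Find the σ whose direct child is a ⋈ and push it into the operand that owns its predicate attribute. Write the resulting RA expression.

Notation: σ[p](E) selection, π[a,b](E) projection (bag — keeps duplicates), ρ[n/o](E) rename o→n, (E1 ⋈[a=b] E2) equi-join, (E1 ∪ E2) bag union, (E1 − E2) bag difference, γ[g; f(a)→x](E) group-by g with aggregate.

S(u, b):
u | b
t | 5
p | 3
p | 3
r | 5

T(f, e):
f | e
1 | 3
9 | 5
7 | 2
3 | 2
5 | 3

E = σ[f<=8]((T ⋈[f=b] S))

σ filters on f, owned by the left side.
E' = (σ[f<=8](T) ⋈[f=b] S)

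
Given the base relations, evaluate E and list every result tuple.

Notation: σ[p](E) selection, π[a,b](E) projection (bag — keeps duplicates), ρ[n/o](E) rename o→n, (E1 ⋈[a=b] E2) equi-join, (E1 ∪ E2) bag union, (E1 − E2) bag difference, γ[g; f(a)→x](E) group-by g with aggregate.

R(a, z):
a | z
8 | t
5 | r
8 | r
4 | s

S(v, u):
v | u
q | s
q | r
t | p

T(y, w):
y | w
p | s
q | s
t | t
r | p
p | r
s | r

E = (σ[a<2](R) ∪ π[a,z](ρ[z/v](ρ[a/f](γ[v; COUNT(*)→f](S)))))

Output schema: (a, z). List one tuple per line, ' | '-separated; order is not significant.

Per-node cardinality:
  R → 4
  σ[a<2](R) → 0
  S → 3
  γ[v; COUNT(*)→f](S) → 2
  ρ[a/f](γ[v; COUNT(*)→f](S)) → 2
  ρ[z/v](ρ[a/f](γ[v; COUNT(*)→f](S))) → 2
  π[a,z](ρ[z/v](ρ[a/f](γ[v; COUNT(*)→f](S)))) → 2
  (σ[a<2](R) ∪ π[a,z](ρ[z/v](ρ[a/f](γ[v; COUNT(*)→f](S))))) → 2

== RESULT ==
a | z
1 | t
2 | q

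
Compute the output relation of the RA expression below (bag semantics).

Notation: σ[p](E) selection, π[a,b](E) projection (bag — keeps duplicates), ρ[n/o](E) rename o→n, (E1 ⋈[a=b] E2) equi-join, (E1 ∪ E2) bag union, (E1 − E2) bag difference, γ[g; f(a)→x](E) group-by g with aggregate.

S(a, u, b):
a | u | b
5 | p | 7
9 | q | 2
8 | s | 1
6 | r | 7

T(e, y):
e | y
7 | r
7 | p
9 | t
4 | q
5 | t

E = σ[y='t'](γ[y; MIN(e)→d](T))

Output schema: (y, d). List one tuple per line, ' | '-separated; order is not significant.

Per-node cardinality:
  T → 5
  γ[y; MIN(e)→d](T) → 4
  σ[y='t'](γ[y; MIN(e)→d](T)) → 1

== RESULT ==
y | d
t | 5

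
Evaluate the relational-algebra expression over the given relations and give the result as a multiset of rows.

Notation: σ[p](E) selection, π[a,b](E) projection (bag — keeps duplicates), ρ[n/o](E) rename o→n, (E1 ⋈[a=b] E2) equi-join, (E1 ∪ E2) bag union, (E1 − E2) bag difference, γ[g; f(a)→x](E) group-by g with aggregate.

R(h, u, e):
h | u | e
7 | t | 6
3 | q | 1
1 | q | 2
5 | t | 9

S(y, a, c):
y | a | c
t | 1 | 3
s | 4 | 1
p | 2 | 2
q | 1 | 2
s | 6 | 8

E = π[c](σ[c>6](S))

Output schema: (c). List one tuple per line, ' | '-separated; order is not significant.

Subexpression sizes:
  S → 5
  σ[c>6](S) → 1
  π[c](σ[c>6](S)) → 1

== RESULT ==
c
8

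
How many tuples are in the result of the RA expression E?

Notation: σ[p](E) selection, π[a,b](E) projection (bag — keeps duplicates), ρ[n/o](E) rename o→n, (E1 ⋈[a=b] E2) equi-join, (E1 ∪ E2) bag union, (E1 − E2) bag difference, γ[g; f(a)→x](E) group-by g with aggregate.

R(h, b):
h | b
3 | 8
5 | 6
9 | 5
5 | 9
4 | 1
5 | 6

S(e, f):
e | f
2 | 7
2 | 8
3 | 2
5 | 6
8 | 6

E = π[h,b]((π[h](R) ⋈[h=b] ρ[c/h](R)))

Per-node cardinality:
  R → 6
  π[h](R) → 6
  R → 6
  ρ[c/h](R) → 6
  (π[h](R) ⋈[h=b] ρ[c/h](R)) → 4
  π[h,b]((π[h](R) ⋈[h=b] ρ[c/h](R))) → 4

|E| = 4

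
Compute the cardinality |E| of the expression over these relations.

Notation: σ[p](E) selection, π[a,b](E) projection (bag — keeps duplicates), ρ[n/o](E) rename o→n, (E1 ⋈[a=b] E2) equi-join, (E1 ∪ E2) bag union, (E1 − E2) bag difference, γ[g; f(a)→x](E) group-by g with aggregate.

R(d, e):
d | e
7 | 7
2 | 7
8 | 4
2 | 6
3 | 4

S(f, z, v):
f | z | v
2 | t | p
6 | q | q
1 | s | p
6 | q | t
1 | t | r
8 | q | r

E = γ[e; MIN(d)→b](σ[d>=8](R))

Stepwise |·|:
  R → 5
  σ[d>=8](R) → 1
  γ[e; MIN(d)→b](σ[d>=8](R)) → 1

|E| = 1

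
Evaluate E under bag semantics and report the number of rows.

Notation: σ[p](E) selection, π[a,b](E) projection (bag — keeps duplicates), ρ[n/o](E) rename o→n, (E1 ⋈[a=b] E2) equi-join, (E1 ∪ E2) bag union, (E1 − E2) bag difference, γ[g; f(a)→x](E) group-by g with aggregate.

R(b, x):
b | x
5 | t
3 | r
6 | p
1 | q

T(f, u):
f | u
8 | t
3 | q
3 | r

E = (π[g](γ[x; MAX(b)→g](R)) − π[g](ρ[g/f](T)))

Per-node cardinality:
  R → 4
  γ[x; MAX(b)→g](R) → 4
  π[g](γ[x; MAX(b)→g](R)) → 4
  T → 3
  ρ[g/f](T) → 3
  π[g](ρ[g/f](T)) → 3
  (π[g](γ[x; MAX(b)→g](R)) − π[g](ρ[g/f](T))) → 3

|E| = 3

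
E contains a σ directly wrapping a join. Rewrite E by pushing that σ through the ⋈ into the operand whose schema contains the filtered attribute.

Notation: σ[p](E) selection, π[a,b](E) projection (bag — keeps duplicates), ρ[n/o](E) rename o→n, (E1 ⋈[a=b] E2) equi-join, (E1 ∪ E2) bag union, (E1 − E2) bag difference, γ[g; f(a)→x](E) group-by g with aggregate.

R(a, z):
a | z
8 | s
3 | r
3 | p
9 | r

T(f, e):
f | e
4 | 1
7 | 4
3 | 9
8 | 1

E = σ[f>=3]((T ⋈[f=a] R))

σ filters on f, owned by the left side.
E' = (σ[f>=3](T) ⋈[f=a] R)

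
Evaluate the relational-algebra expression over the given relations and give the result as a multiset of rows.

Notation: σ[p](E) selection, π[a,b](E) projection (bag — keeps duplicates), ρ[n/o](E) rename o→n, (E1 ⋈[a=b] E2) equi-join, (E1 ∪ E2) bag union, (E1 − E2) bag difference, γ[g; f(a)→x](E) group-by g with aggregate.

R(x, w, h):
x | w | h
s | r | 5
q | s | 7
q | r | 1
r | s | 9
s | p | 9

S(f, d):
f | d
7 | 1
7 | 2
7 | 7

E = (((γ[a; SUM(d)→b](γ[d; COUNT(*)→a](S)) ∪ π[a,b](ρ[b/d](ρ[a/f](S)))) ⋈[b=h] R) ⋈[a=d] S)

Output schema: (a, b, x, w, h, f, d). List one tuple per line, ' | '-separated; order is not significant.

Per-node cardinality:
  S → 3
  γ[d; COUNT(*)→a](S) → 3
  γ[a; SUM(d)→b](γ[d; COUNT(*)→a](S)) → 1
  S → 3
  ρ[a/f](S) → 3
  ρ[b/d](ρ[a/f](S)) → 3
  π[a,b](ρ[b/d](ρ[a/f](S))) → 3
  (γ[a; SUM(d)→b](γ[d; COUNT(*)→a](S)) ∪ π[a,b](ρ[b/d](ρ[a/f](S)))) → 4
  R → 5
  ((γ[a; SUM(d)→b](γ[d; COUNT(*)→a](S)) ∪ π[a,b](ρ[b/d](ρ[a/f](S)))) ⋈[b=h] R) → 2
  S → 3
  (((γ[a; SUM(d)→b](γ[d; COUNT(*)→a](S)) ∪ π[a,b](ρ[b/d](ρ[a/f](S)))) ⋈[b=h] R) ⋈[a=d] S) → 2

== RESULT ==
a | b | x | w | h | f | d
7 | 1 | q | r | 1 | 7 | 7
7 | 7 | q | s | 7 | 7 | 7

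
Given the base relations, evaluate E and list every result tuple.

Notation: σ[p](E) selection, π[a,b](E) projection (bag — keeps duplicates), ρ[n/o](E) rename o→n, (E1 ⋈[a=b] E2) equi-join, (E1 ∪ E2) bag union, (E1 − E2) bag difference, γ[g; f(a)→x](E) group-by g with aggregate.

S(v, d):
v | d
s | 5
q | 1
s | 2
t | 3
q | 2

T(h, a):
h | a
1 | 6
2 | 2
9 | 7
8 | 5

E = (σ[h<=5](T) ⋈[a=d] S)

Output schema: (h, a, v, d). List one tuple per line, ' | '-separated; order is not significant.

Row counts bottom-up:
  T → 4
  σ[h<=5](T) → 2
  S → 5
  (σ[h<=5](T) ⋈[a=d] S) → 2

== RESULT ==
h | a | v | d
2 | 2 | q | 2
2 | 2 | s | 2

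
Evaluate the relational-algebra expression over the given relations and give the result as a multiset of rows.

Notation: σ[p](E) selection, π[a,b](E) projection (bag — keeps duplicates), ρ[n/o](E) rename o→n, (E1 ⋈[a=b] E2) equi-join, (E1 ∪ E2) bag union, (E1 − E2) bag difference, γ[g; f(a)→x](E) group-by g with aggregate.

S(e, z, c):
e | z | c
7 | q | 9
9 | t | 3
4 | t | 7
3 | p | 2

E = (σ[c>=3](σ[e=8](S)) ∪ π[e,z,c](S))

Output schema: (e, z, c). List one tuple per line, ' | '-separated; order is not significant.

Subexpression sizes:
  S → 4
  σ[e=8](S) → 0
  σ[c>=3](σ[e=8](S)) → 0
  S → 4
  π[e,z,c](S) → 4
  (σ[c>=3](σ[e=8](S)) ∪ π[e,z,c](S)) → 4

== RESULT ==
e | z | c
3 | p | 2
4 | t | 7
7 | q | 9
9 | t | 3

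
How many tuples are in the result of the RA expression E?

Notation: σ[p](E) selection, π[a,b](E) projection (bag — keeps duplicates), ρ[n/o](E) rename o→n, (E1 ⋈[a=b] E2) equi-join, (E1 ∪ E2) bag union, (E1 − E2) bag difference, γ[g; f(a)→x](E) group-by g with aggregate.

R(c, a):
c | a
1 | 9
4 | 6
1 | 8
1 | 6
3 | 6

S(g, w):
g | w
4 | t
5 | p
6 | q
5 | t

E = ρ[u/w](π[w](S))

Row counts bottom-up:
  S → 4
  π[w](S) → 4
  ρ[u/w](π[w](S)) → 4

|E| = 4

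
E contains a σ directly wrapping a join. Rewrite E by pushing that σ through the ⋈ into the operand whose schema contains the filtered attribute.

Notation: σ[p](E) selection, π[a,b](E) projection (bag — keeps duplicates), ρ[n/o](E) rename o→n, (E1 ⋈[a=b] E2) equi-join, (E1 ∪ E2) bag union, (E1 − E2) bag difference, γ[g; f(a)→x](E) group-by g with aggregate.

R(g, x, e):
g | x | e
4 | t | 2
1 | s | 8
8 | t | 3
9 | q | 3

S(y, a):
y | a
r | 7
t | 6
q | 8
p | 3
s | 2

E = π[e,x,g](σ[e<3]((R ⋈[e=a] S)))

σ filters on e, owned by the left side.
E' = π[e,x,g]((σ[e<3](R) ⋈[e=a] S))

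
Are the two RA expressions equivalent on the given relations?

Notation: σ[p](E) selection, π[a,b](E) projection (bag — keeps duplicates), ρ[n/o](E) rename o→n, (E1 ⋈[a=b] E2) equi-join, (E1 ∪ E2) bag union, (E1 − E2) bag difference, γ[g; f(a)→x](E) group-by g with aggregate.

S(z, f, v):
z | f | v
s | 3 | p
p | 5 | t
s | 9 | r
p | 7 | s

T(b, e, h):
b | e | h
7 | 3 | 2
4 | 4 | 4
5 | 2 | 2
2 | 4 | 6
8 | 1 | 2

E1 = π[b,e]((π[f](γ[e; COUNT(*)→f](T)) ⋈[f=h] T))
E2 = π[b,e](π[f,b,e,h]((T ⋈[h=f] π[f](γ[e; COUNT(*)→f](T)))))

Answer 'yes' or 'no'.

E1 row counts bottom-up:
  T → 5
  γ[e; COUNT(*)→f](T) → 4
  π[f](γ[e; COUNT(*)→f](T)) → 4
  T → 5
  (π[f](γ[e; COUNT(*)→f](T)) ⋈[f=h] T) → 3
  π[b,e]((π[f](γ[e; COUNT(*)→f](T)) ⋈[f=h] T)) → 3
E2 row counts bottom-up:
  T → 5
  T → 5
  γ[e; COUNT(*)→f](T) → 4
  π[f](γ[e; COUNT(*)→f](T)) → 4
  (T ⋈[h=f] π[f](γ[e; COUNT(*)→f](T))) → 3
  π[f,b,e,h]((T ⋈[h=f] π[f](γ[e; COUNT(*)→f](T)))) → 3
  π[b,e](π[f,b,e,h]((T ⋈[h=f] π[f](γ[e; COUNT(*)→f](T))))) → 3

E1 and E2 produce the same multiset:
b | e
5 | 2
7 | 3
8 | 1

yes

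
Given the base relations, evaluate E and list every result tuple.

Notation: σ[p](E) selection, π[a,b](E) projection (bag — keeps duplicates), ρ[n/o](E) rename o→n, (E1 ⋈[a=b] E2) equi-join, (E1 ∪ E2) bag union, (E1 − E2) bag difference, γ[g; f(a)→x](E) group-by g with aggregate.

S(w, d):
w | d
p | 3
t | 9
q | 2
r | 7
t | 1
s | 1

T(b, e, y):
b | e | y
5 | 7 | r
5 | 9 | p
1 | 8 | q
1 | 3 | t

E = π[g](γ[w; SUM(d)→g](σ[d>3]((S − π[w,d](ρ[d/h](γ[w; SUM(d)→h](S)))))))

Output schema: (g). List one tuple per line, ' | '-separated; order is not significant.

Subexpression sizes:
  S → 6
  S → 6
  γ[w; SUM(d)→h](S) → 5
  ρ[d/h](γ[w; SUM(d)→h](S)) → 5
  π[w,d](ρ[d/h](γ[w; SUM(d)→h](S))) → 5
  (S − π[w,d](ρ[d/h](γ[w; SUM(d)→h](S)))) → 2
  σ[d>3]((S − π[w,d](ρ[d/h](γ[w; SUM(d)→h](S))))) → 1
  γ[w; SUM(d)→g](σ[d>3]((S − π[w,d](ρ[d/h](γ[w; SUM(d)→h](S)))))) → 1
  π[g](γ[w; SUM(d)→g](σ[d>3]((S − π[w,d](ρ[d/h](γ[w; SUM(d)→h](S))))))) → 1

== RESULT ==
g
9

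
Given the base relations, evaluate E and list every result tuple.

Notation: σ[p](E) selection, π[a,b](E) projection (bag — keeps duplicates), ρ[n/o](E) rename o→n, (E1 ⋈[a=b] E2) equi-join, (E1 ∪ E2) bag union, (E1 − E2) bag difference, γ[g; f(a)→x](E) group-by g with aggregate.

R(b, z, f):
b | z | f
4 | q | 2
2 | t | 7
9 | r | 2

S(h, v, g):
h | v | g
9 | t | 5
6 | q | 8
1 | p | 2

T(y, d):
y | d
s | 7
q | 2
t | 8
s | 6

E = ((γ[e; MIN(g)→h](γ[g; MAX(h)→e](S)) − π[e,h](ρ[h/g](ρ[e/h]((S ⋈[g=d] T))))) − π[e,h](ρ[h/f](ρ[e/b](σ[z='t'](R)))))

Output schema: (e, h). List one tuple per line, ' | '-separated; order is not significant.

Subexpression sizes:
  S → 3
  γ[g; MAX(h)→e](S) → 3
  γ[e; MIN(g)→h](γ[g; MAX(h)→e](S)) → 3
  S → 3
  T → 4
  (S ⋈[g=d] T) → 2
  ρ[e/h]((S ⋈[g=d] T)) → 2
  ρ[h/g](ρ[e/h]((S ⋈[g=d] T))) → 2
  π[e,h](ρ[h/g](ρ[e/h]((S ⋈[g=d] T)))) → 2
  (γ[e; MIN(g)→h](γ[g; MAX(h)→e](S)) − π[e,h](ρ[h/g](ρ[e/h]((S ⋈[g=d] T))))) → 1
  R → 3
  σ[z='t'](R) → 1
  ρ[e/b](σ[z='t'](R)) → 1
  ρ[h/f](ρ[e/b](σ[z='t'](R))) → 1
  π[e,h](ρ[h/f](ρ[e/b](σ[z='t'](R)))) → 1
  ((γ[e; MIN(g)→h](γ[g; MAX(h)→e](S)) − π[e,h](ρ[h/g](ρ[e/h]((S ⋈[g=d] T))))) − π[e,h](ρ[h/f](ρ[e/b](σ[z='t'](R))))) → 1

== RESULT ==
e | h
9 | 5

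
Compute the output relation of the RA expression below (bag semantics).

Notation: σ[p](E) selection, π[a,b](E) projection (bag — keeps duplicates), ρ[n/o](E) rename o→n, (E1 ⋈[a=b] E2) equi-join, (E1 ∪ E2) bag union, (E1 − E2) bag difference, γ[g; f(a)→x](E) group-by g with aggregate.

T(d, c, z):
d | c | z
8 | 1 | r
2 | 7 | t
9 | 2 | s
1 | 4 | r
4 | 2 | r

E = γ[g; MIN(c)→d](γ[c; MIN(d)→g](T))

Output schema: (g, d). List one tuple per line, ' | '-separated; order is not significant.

Stepwise |·|:
  T → 5
  γ[c; MIN(d)→g](T) → 4
  γ[g; MIN(c)→d](γ[c; MIN(d)→g](T)) → 4

== RESULT ==
g | d
1 | 4
2 | 7
4 | 2
8 | 1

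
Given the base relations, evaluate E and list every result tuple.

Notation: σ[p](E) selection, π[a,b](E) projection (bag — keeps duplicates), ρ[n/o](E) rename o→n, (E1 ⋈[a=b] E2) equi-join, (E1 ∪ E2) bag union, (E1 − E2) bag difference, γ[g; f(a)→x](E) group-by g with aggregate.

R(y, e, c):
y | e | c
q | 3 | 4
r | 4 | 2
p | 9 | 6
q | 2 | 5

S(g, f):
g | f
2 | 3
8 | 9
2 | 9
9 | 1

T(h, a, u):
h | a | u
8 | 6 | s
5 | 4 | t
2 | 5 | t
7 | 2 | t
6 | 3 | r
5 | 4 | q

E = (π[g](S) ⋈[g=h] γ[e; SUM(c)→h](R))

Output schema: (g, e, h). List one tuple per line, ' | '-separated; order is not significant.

Row counts bottom-up:
  S → 4
  π[g](S) → 4
  R → 4
  γ[e; SUM(c)→h](R) → 4
  (π[g](S) ⋈[g=h] γ[e; SUM(c)→h](R)) → 2

== RESULT ==
g | e | h
2 | 4 | 2
2 | 4 | 2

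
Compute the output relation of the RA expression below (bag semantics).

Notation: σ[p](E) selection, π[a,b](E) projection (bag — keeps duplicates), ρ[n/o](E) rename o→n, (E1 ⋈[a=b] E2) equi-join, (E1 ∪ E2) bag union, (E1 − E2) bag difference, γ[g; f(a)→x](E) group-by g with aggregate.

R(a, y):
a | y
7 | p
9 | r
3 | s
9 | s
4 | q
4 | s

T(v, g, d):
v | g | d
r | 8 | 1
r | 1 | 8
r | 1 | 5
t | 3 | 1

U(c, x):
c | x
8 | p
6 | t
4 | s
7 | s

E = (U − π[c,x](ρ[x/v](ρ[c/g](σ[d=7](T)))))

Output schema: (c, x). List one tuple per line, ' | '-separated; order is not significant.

Stepwise |·|:
  U → 4
  T → 4
  σ[d=7](T) → 0
  ρ[c/g](σ[d=7](T)) → 0
  ρ[x/v](ρ[c/g](σ[d=7](T))) → 0
  π[c,x](ρ[x/v](ρ[c/g](σ[d=7](T)))) → 0
  (U − π[c,x](ρ[x/v](ρ[c/g](σ[d=7](T))))) → 4

== RESULT ==
c | x
4 | s
6 | t
7 | s
8 | p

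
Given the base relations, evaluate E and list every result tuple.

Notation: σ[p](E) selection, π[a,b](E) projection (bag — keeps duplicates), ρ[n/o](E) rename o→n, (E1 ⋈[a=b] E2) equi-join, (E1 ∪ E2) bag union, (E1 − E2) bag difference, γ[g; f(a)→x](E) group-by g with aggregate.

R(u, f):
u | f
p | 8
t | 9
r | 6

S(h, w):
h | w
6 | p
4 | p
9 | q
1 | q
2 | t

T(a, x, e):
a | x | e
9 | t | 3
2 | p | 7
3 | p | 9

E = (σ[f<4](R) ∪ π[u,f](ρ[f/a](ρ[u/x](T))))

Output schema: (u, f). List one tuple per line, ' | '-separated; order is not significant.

Subexpression sizes:
  R → 3
  σ[f<4](R) → 0
  T → 3
  ρ[u/x](T) → 3
  ρ[f/a](ρ[u/x](T)) → 3
  π[u,f](ρ[f/a](ρ[u/x](T))) → 3
  (σ[f<4](R) ∪ π[u,f](ρ[f/a](ρ[u/x](T)))) → 3

== RESULT ==
u | f
p | 2
p | 3
t | 9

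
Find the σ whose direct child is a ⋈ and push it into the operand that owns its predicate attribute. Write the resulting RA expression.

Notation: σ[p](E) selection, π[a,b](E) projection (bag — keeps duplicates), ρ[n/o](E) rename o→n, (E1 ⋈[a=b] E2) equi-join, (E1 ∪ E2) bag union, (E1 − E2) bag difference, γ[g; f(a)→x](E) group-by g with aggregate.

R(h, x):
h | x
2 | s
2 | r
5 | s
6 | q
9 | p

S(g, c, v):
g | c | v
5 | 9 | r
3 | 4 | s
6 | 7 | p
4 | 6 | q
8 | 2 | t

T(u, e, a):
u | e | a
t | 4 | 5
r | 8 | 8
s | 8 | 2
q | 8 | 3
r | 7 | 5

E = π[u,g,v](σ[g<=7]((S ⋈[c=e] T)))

σ filters on g, owned by the left side.
E' = π[u,g,v]((σ[g<=7](S) ⋈[c=e] T))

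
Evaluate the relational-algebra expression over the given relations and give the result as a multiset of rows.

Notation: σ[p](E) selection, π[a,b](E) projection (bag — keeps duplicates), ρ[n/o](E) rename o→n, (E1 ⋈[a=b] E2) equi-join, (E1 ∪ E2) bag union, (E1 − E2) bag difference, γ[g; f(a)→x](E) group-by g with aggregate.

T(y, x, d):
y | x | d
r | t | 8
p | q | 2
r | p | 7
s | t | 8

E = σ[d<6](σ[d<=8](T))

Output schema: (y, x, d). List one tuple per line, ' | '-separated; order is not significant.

Row counts bottom-up:
  T → 4
  σ[d<=8](T) → 4
  σ[d<6](σ[d<=8](T)) → 1

== RESULT ==
y | x | d
p | q | 2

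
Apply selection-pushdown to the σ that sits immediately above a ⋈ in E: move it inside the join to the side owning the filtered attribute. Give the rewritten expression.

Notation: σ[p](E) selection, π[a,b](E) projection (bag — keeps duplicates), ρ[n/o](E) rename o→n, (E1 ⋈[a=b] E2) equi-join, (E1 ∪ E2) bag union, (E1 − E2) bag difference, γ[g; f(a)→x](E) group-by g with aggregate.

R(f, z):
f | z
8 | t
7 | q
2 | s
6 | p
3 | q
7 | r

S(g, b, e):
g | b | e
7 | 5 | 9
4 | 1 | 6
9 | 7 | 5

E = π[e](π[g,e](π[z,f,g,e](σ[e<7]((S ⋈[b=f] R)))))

σ filters on e, owned by the left side.
E' = π[e](π[g,e](π[z,f,g,e]((σ[e<7](S) ⋈[b=f] R))))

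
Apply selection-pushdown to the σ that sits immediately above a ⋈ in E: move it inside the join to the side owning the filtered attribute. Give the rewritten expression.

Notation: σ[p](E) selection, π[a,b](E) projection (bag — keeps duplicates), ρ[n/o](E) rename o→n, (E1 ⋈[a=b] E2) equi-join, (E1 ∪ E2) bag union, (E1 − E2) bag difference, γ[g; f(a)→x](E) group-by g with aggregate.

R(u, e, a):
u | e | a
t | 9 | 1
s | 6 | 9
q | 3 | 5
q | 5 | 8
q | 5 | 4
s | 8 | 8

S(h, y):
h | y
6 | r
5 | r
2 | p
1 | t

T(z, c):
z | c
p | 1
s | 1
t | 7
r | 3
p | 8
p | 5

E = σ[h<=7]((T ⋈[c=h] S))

σ filters on h, owned by the right side.
E' = (T ⋈[c=h] σ[h<=7](S))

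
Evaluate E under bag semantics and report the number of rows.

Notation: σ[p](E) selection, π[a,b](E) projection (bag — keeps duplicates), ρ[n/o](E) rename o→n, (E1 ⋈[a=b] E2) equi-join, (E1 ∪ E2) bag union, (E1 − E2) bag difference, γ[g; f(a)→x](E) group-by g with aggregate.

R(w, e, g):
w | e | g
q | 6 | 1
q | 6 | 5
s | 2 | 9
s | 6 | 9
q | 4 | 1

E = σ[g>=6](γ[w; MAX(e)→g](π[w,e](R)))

Row counts bottom-up:
  R → 5
  π[w,e](R) → 5
  γ[w; MAX(e)→g](π[w,e](R)) → 2
  σ[g>=6](γ[w; MAX(e)→g](π[w,e](R))) → 2

|E| = 2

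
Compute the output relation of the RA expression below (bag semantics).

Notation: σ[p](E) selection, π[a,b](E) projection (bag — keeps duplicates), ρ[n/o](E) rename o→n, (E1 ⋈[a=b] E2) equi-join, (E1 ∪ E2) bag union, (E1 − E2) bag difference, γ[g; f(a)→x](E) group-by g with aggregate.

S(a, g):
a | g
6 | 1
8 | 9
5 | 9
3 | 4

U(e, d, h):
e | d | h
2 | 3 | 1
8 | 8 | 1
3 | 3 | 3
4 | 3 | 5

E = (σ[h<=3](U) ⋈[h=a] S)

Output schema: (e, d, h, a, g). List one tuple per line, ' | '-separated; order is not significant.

Per-node cardinality:
  U → 4
  σ[h<=3](U) → 3
  S → 4
  (σ[h<=3](U) ⋈[h=a] S) → 1

== RESULT ==
e | d | h | a | g
3 | 3 | 3 | 3 | 4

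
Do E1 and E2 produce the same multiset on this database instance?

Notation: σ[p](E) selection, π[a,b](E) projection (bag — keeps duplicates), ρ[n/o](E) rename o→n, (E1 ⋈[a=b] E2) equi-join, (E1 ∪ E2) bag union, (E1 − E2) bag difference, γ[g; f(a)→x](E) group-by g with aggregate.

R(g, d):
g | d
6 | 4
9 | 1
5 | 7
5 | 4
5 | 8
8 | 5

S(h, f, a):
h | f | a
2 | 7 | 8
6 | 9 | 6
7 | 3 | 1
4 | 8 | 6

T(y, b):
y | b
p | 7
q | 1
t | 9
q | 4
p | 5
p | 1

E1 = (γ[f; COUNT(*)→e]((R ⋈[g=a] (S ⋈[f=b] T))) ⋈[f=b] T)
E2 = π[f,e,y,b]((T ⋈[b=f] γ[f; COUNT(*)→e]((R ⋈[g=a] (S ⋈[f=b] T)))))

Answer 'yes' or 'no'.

E1 stepwise |·|:
  R → 6
  S → 4
  T → 6
  (S ⋈[f=b] T) → 2
  (R ⋈[g=a] (S ⋈[f=b] T)) → 2
  γ[f; COUNT(*)→e]((R ⋈[g=a] (S ⋈[f=b] T))) → 2
  T → 6
  (γ[f; COUNT(*)→e]((R ⋈[g=a] (S ⋈[f=b] T))) ⋈[f=b] T) → 2
E2 stepwise |·|:
  T → 6
  R → 6
  S → 4
  T → 6
  (S ⋈[f=b] T) → 2
  (R ⋈[g=a] (S ⋈[f=b] T)) → 2
  γ[f; COUNT(*)→e]((R ⋈[g=a] (S ⋈[f=b] T))) → 2
  (T ⋈[b=f] γ[f; COUNT(*)→e]((R ⋈[g=a] (S ⋈[f=b] T)))) → 2
  π[f,e,y,b]((T ⋈[b=f] γ[f; COUNT(*)→e]((R ⋈[g=a] (S ⋈[f=b] T))))) → 2

E1 and E2 produce the same multiset:
f | e | y | b
7 | 1 | p | 7
9 | 1 | t | 9

yes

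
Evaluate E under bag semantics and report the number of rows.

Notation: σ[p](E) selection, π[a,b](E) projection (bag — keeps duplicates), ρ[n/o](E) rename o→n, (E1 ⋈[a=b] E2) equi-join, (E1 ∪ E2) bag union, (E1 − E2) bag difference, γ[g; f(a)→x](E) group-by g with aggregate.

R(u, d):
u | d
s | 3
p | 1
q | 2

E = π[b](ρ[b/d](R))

Row counts bottom-up:
  R → 3
  ρ[b/d](R) → 3
  π[b](ρ[b/d](R)) → 3

|E| = 3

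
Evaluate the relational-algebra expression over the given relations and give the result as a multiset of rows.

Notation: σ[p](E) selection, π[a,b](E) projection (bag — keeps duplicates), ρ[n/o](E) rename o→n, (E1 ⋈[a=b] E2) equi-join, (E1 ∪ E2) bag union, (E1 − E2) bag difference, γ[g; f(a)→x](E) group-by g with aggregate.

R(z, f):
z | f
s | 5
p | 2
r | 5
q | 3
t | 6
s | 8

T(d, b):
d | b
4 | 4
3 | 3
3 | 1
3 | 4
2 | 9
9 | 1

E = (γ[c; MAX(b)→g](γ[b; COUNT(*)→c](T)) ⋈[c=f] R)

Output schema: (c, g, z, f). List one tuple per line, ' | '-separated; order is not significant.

Per-node cardinality:
  T → 6
  γ[b; COUNT(*)→c](T) → 4
  γ[c; MAX(b)→g](γ[b; COUNT(*)→c](T)) → 2
  R → 6
  (γ[c; MAX(b)→g](γ[b; COUNT(*)→c](T)) ⋈[c=f] R) → 1

== RESULT ==
c | g | z | f
2 | 4 | p | 2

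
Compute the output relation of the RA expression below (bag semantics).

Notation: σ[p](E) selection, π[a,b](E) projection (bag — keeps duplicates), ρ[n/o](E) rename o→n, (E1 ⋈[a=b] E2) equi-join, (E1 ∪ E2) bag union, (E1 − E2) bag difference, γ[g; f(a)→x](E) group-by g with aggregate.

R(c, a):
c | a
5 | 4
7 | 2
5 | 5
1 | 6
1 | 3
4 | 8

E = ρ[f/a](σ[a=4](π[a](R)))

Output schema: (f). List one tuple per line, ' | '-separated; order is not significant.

Stepwise |·|:
  R → 6
  π[a](R) → 6
  σ[a=4](π[a](R)) → 1
  ρ[f/a](σ[a=4](π[a](R))) → 1

== RESULT ==
f
4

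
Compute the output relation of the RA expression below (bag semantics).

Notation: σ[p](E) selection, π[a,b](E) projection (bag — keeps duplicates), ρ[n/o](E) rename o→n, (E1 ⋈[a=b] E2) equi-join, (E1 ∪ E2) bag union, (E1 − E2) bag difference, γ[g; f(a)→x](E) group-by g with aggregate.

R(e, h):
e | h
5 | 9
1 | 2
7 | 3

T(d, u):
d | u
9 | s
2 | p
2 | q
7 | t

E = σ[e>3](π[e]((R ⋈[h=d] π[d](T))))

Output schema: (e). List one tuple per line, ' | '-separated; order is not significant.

Row counts bottom-up:
  R → 3
  T → 4
  π[d](T) → 4
  (R ⋈[h=d] π[d](T)) → 3
  π[e]((R ⋈[h=d] π[d](T))) → 3
  σ[e>3](π[e]((R ⋈[h=d] π[d](T)))) → 1

== RESULT ==
e
5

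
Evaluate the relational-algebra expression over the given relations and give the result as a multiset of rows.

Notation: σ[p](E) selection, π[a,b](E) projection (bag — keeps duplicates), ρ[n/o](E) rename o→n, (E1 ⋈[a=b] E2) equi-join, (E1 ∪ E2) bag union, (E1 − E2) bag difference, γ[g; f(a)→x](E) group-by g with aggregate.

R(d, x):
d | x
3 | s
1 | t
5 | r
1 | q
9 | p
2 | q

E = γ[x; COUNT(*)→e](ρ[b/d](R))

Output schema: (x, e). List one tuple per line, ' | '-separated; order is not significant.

Row counts bottom-up:
  R → 6
  ρ[b/d](R) → 6
  γ[x; COUNT(*)→e](ρ[b/d](R)) → 5

== RESULT ==
x | e
p | 1
q | 2
r | 1
s | 1
t | 1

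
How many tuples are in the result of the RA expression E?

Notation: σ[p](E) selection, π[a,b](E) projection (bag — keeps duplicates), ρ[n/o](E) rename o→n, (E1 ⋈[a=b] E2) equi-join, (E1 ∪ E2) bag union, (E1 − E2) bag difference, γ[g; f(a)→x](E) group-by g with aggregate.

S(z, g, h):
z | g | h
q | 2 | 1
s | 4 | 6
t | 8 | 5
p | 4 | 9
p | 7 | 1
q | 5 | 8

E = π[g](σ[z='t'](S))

Per-node cardinality:
  S → 6
  σ[z='t'](S) → 1
  π[g](σ[z='t'](S)) → 1

|E| = 1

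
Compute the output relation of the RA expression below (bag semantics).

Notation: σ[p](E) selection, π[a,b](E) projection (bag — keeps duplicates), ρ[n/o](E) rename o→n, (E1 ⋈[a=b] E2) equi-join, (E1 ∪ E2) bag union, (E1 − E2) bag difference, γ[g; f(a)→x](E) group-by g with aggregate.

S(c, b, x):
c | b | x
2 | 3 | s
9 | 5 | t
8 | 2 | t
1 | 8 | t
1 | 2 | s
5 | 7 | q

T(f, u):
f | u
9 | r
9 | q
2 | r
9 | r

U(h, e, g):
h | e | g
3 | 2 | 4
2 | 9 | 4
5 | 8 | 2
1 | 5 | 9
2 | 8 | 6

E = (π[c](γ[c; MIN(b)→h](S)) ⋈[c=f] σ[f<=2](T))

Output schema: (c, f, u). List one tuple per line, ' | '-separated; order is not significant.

Per-node cardinality:
  S → 6
  γ[c; MIN(b)→h](S) → 5
  π[c](γ[c; MIN(b)→h](S)) → 5
  T → 4
  σ[f<=2](T) → 1
  (π[c](γ[c; MIN(b)→h](S)) ⋈[c=f] σ[f<=2](T)) → 1

== RESULT ==
c | f | u
2 | 2 | r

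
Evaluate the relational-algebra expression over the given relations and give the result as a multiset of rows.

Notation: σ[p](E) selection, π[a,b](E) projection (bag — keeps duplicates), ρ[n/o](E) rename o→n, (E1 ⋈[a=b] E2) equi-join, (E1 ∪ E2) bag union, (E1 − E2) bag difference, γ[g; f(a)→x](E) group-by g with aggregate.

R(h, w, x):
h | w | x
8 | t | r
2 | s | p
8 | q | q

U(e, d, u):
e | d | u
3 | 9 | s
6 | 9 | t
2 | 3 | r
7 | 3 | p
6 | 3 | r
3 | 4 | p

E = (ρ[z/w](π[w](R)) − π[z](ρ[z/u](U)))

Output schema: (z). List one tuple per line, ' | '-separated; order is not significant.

Row counts bottom-up:
  R → 3
  π[w](R) → 3
  ρ[z/w](π[w](R)) → 3
  U → 6
  ρ[z/u](U) → 6
  π[z](ρ[z/u](U)) → 6
  (ρ[z/w](π[w](R)) − π[z](ρ[z/u](U))) → 1

== RESULT ==
z
q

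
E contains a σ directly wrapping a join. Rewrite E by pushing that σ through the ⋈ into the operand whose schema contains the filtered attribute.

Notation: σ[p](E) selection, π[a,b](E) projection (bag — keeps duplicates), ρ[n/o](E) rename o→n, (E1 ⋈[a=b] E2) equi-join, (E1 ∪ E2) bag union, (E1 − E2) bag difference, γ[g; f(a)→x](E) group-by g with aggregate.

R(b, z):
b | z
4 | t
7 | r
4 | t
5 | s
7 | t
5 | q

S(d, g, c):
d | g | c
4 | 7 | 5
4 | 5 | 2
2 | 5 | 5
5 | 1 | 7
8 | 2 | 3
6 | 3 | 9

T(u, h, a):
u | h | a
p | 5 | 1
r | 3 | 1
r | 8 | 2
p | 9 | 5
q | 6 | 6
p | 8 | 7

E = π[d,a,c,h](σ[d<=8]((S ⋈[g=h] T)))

σ filters on d, owned by the left side.
E' = π[d,a,c,h]((σ[d<=8](S) ⋈[g=h] T))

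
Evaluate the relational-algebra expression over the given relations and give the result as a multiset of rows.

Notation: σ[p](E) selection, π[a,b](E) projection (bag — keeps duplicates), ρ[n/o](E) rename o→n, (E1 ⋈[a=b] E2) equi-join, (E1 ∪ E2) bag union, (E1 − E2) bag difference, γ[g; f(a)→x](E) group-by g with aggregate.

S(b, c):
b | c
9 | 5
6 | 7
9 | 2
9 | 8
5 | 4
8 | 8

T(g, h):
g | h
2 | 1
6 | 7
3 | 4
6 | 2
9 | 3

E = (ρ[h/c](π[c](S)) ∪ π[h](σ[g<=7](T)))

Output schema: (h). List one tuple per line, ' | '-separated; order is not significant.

Stepwise |·|:
  S → 6
  π[c](S) → 6
  ρ[h/c](π[c](S)) → 6
  T → 5
  σ[g<=7](T) → 4
  π[h](σ[g<=7](T)) → 4
  (ρ[h/c](π[c](S)) ∪ π[h](σ[g<=7](T))) → 10

== RESULT ==
h
1
2
2
4
4
5
7
7
8
8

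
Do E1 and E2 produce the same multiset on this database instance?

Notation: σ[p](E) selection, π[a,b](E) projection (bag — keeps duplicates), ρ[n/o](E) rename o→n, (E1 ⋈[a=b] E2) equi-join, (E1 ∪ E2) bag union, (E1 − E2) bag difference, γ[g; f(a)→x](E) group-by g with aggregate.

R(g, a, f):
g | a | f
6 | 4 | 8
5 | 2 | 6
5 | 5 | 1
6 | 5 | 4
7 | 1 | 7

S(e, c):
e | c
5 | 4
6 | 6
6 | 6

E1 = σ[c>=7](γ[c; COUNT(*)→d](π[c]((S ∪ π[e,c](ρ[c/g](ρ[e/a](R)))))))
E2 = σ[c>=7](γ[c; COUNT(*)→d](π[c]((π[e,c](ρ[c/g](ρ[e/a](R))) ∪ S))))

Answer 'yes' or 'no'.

E1 row counts bottom-up:
  S → 3
  R → 5
  ρ[e/a](R) → 5
  ρ[c/g](ρ[e/a](R)) → 5
  π[e,c](ρ[c/g](ρ[e/a](R))) → 5
  (S ∪ π[e,c](ρ[c/g](ρ[e/a](R)))) → 8
  π[c]((S ∪ π[e,c](ρ[c/g](ρ[e/a](R))))) → 8
  γ[c; COUNT(*)→d](π[c]((S ∪ π[e,c](ρ[c/g](ρ[e/a](R)))))) → 4
  σ[c>=7](γ[c; COUNT(*)→d](π[c]((S ∪ π[e,c](ρ[c/g](ρ[e/a](R))))))) → 1
E2 row counts bottom-up:
  R → 5
  ρ[e/a](R) → 5
  ρ[c/g](ρ[e/a](R)) → 5
  π[e,c](ρ[c/g](ρ[e/a](R))) → 5
  S → 3
  (π[e,c](ρ[c/g](ρ[e/a](R))) ∪ S) → 8
  π[c]((π[e,c](ρ[c/g](ρ[e/a](R))) ∪ S)) → 8
  γ[c; COUNT(*)→d](π[c]((π[e,c](ρ[c/g](ρ[e/a](R))) ∪ S))) → 4
  σ[c>=7](γ[c; COUNT(*)→d](π[c]((π[e,c](ρ[c/g](ρ[e/a](R))) ∪ S)))) → 1

E1 and E2 produce the same multiset:
c | d
7 | 1

yes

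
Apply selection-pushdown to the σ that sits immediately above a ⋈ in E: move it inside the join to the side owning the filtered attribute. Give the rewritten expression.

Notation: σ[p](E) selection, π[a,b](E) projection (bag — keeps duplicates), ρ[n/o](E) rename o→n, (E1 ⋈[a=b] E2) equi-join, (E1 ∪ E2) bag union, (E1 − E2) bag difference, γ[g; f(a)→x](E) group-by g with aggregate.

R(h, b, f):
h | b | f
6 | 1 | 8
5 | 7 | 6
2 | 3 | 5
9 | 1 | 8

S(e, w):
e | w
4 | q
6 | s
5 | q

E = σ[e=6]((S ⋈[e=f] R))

σ filters on e, owned by the left side.
E' = (σ[e=6](S) ⋈[e=f] R)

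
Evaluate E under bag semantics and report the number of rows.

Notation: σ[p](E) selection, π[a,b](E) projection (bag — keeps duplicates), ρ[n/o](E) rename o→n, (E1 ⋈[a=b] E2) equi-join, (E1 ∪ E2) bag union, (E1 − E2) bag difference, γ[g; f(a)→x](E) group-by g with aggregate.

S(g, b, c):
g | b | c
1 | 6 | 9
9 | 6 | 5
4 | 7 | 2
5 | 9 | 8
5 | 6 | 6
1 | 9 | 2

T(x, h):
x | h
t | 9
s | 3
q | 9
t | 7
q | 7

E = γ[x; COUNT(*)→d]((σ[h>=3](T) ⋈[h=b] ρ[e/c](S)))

Subexpression sizes:
  T → 5
  σ[h>=3](T) → 5
  S → 6
  ρ[e/c](S) → 6
  (σ[h>=3](T) ⋈[h=b] ρ[e/c](S)) → 6
  γ[x; COUNT(*)→d]((σ[h>=3](T) ⋈[h=b] ρ[e/c](S))) → 2

|E| = 2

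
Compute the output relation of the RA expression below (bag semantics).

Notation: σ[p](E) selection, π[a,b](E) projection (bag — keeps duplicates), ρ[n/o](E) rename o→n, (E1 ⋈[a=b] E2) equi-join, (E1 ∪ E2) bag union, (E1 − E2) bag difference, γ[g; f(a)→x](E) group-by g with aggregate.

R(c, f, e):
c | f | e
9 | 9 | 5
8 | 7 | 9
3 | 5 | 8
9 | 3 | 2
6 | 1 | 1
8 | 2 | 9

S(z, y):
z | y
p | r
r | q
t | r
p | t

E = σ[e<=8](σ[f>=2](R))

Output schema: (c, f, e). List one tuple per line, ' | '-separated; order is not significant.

Per-node cardinality:
  R → 6
  σ[f>=2](R) → 5
  σ[e<=8](σ[f>=2](R)) → 3

== RESULT ==
c | f | e
3 | 5 | 8
9 | 3 | 2
9 | 9 | 5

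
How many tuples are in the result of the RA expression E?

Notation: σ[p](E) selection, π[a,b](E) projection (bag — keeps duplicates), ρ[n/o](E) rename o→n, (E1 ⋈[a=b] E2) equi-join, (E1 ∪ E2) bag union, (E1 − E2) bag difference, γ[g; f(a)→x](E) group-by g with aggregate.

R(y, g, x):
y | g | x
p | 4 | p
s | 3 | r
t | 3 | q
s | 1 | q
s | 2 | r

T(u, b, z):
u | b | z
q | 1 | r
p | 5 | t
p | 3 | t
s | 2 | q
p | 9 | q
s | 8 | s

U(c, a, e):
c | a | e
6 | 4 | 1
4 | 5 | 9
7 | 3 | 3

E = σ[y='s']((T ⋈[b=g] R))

Subexpression sizes:
  T → 6
  R → 5
  (T ⋈[b=g] R) → 4
  σ[y='s']((T ⋈[b=g] R)) → 3

|E| = 3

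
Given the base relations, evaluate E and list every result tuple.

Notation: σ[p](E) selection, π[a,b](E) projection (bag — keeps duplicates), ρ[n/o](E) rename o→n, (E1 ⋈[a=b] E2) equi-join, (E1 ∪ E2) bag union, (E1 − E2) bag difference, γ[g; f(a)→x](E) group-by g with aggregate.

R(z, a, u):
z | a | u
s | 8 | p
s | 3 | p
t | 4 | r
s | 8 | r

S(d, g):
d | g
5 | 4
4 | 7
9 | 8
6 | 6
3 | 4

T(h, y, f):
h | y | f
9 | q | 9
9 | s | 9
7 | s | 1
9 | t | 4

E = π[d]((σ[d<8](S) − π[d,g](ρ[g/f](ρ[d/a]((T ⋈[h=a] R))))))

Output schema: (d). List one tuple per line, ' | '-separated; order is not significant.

Row counts bottom-up:
  S → 5
  σ[d<8](S) → 4
  T → 4
  R → 4
  (T ⋈[h=a] R) → 0
  ρ[d/a]((T ⋈[h=a] R)) → 0
  ρ[g/f](ρ[d/a]((T ⋈[h=a] R))) → 0
  π[d,g](ρ[g/f](ρ[d/a]((T ⋈[h=a] R)))) → 0
  (σ[d<8](S) − π[d,g](ρ[g/f](ρ[d/a]((T ⋈[h=a] R))))) → 4
  π[d]((σ[d<8](S) − π[d,g](ρ[g/f](ρ[d/a]((T ⋈[h=a] R)))))) → 4

== RESULT ==
d
3
4
5
6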